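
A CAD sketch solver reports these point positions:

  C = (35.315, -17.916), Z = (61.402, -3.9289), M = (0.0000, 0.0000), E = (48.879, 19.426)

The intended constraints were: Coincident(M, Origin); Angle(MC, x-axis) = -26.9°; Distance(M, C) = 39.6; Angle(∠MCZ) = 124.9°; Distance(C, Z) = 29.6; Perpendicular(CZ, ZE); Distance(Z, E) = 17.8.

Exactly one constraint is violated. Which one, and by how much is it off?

Distance(Z, E) = 17.8 — off by 8.70.

M = (0.00, 0.00) ✓; MC at -26.90° ✓; |MC| = 39.60 ✓; ∠MCZ = 124.9° ✓; |CZ| = 29.60 ✓; ∠(CZ, ZE) = 90.00° ✓; |ZE| = 26.50 ✗.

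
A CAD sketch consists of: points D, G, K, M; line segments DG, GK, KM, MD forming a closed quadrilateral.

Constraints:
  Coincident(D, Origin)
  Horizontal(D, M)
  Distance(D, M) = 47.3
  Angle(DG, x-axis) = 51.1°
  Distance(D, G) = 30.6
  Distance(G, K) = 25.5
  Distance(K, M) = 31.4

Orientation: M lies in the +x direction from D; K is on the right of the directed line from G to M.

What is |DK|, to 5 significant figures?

16.003

Checks: |GK| = 25.50 ✓; |KM| = 31.40 ✓.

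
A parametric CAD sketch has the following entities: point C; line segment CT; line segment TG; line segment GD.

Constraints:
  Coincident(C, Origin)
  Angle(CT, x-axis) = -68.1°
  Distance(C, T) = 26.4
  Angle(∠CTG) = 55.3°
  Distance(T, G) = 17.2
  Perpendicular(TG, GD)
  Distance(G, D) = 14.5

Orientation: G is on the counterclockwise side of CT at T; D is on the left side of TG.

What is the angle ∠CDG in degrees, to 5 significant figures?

163.23°

C is at the origin; CT runs at -68.1° with length 26.4, so T = 26.4·(cos -68.1°, sin -68.1°) = (9.8469, -24.495). ∠CTG = 55.3°, so TG runs at -68.1° + (180° − 55.3°) = 56.600° from the x-axis; with |TG| = 17.2, G = T + 17.2·(cos 56.600°, sin 56.600°) = (19.315, -10.135). TG ⟂ GD; with |GD| = 14.5 on the left of TG, D = G + 14.5·(-0.83485, 0.55048) = (7.2099, -2.1535). Then cos ∠CDG = DC·DG / (|DC||DG|), giving 163.23°.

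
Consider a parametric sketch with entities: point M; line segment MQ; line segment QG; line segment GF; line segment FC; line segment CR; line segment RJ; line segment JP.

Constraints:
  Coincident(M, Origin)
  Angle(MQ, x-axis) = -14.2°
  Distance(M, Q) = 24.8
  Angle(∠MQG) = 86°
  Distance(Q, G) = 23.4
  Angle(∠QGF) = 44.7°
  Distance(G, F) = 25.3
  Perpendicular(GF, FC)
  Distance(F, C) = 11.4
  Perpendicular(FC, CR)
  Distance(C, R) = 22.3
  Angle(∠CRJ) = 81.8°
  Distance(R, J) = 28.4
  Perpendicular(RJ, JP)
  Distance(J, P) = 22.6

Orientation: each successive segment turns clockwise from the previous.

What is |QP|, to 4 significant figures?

32.56

M is at the origin; MQ runs at -14.2° with length 24.8, so Q = (24.04, -6.084). ∠MQG = 86.0° gives QG at -108.2° from the x-axis; with |QG| = 23.4, G = (16.73, -28.31). ∠QGF = 44.7° gives GF at 116.5° from the x-axis; with |GF| = 25.3, F = (5.445, -5.671). GF is perpendicular to FC, so FC runs at 26.50°; with |FC| = 11.4, C = (15.65, -0.5845). The perpendicularity gives CR at right angles to FC, so CR runs at -63.50°; with |CR| = 22.3, R = (25.60, -20.54). ∠CRJ = 81.8° gives RJ at -161.7° from the x-axis; with |RJ| = 28.4, J = (-1.366, -29.46). The perpendicularity gives JP at right angles to RJ, so JP runs at 108.3°; with |JP| = 22.6, P = (-8.463, -8.002). Then |QP| = |P − Q| = 32.56.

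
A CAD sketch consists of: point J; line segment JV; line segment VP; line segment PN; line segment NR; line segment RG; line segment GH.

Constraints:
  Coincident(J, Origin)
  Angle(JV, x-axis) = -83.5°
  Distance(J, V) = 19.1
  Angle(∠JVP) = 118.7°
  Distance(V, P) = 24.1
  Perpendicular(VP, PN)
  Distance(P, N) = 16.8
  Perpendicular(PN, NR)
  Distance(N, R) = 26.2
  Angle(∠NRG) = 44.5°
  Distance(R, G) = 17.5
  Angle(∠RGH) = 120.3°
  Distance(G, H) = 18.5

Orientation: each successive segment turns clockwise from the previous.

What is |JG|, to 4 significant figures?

23.06

PN ⟂ NR, so NR runs at 35.20°; with |NR| = 26.2, R = (-5.806, -4.039). ∠NRG = 44.5° gives RG at -100.3° from the x-axis; with |RG| = 17.5, G = (-8.935, -21.26). Then |JG| = |G − J| = 23.06.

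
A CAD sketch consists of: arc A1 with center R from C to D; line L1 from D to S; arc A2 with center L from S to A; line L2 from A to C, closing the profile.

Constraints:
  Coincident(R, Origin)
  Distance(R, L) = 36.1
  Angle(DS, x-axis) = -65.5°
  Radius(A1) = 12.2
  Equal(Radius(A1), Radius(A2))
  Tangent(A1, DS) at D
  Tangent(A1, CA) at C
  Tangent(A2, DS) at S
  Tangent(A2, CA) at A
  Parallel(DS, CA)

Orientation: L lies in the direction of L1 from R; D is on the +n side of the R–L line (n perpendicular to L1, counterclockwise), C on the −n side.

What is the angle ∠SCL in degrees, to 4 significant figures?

15.38°

The slot axis is L1's direction at -65.5°, so u = (cos -65.5°, sin -65.5°) = (0.4147, -0.9100) and n = (−sin -65.5°, cos -65.5°) = (0.9100, 0.4147). R is at the origin and L lies 36.1 along u from R, so L = 36.1·u = (14.97, -32.85). Tangency of A1 to both parallel lines with radius 12.2 puts D and C at R ± 12.2·n: D = (11.10, 5.059), C = (-11.10, -5.059). Equal radii place S and A the same way about L: S = L + 12.2·n = (26.07, -27.79), A = L − 12.2·n = (3.869, -37.91). Then cos ∠SCL = CS·CL / (|CS||CL|), giving 15.38°.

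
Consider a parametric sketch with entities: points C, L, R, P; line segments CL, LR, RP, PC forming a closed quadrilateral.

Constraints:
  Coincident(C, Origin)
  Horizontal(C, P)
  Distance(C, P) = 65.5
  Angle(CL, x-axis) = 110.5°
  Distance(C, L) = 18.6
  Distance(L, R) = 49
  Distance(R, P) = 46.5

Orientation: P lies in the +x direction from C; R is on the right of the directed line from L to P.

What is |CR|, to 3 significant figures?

31.8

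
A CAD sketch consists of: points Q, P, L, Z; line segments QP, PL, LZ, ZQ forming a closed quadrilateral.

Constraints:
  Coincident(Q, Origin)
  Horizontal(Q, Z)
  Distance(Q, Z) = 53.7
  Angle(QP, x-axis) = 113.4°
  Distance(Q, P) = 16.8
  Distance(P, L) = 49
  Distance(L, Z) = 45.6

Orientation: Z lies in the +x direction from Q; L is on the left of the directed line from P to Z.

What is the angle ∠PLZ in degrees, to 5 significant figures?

82.312°

Q is at the origin; Q and Z share the same y with |QZ| = 53.7 and Z in +x, so Z = (53.7, 0). QP runs at 113.4° with |QP| = 16.8, so P = (-6.6721, 15.418). L is determined by |PL| = 49.0 and |LZ| = 45.6 together: it lies at the intersection of circle(P, 49.0) and circle(Z, 45.6). With |PZ| = 62.310, the foot of the radical line on PZ is 33.736 from P and the perpendicular offset is √(49.0² − 33.736²) = 35.537. Taking the left-of-PZ solution: L = (34.808, 41.503).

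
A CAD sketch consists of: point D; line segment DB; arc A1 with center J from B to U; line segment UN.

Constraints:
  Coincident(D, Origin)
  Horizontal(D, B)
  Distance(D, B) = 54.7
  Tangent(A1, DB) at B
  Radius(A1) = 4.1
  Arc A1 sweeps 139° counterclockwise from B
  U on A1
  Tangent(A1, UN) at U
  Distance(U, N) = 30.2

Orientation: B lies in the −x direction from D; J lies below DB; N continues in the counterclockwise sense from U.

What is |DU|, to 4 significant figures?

57.84

D is at the origin; DB is horizontal with |DB| = 54.7 and B on the −x side, so B = (-54.70, 0.000). A1 meets DB tangentially, so JB is at right angles to DB, so J = B + (0, -4.1) = (-54.70, -4.100). On A1, B sits at bearing 90° from J; a 139° counterclockwise sweep puts U at bearing 229°, so U = J + 4.1·(cos 229°, sin 229°) = (-57.39, -7.194). Then |DU| = |U − D| = 57.84.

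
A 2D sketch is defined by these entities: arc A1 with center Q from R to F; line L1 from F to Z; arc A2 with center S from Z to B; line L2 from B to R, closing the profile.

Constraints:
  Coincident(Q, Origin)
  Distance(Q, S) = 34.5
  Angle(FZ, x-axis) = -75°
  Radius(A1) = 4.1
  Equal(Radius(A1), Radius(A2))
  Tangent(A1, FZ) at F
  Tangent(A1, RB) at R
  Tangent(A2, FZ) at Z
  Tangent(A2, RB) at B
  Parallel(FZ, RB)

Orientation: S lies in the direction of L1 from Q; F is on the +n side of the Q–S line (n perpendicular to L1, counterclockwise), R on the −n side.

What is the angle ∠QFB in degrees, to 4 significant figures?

76.63°

Tangency of A1 to both parallel lines with radius 4.1 puts F and R at Q ± 4.1·n: F = (3.960, 1.061), R = (-3.960, -1.061). Equal radii place Z and B the same way about S: Z = S + 4.1·n = (12.89, -32.26), B = S − 4.1·n = (4.969, -34.39). Then cos ∠QFB = FQ·FB / (|FQ||FB|), giving 76.63°.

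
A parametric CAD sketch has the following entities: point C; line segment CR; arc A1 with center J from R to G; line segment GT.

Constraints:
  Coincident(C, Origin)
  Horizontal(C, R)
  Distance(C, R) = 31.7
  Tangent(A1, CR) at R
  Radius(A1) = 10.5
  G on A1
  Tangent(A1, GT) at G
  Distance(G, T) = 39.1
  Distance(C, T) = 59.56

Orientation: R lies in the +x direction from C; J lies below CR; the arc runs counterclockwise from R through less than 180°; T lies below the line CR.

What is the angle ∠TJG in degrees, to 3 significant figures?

75.0°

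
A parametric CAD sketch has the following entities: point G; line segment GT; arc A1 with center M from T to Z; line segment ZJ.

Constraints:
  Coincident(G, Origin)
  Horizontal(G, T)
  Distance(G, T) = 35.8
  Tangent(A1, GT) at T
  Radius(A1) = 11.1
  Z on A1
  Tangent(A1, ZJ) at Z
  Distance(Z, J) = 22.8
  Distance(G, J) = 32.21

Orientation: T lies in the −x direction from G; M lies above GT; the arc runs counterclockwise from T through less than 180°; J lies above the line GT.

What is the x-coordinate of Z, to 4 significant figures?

-25.61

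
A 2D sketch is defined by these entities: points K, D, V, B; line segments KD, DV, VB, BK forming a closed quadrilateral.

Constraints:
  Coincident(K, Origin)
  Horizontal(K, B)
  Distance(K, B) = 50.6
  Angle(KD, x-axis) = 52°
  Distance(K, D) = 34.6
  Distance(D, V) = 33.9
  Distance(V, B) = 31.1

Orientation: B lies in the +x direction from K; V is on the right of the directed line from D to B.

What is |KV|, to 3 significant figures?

21.3

K is at the origin; K and B share the same y with |KB| = 50.6 and B in +x, so B = (50.6, 0). KD runs at 52.0° with |KD| = 34.6, so D = (21.3, 27.3). V is determined by |DV| = 33.9 and |VB| = 31.1 together: it lies at the intersection of circle(D, 33.9) and circle(B, 31.1). With |DB| = 40.0, the foot of the radical line on DB is 22.3 from D and the perpendicular offset is √(33.9² − 22.3²) = 25.5. Taking the right-of-DB solution: V = (20.2, -6.62).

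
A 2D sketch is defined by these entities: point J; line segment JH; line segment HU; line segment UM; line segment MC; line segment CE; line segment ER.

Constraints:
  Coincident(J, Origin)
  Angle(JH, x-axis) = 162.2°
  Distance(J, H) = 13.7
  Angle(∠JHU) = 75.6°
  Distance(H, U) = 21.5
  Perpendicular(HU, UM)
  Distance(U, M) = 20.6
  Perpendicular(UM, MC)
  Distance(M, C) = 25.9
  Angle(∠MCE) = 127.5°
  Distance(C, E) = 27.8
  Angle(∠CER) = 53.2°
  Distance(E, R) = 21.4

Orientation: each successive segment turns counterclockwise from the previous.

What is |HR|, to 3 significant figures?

1.72

J is at the origin; JH runs at 162.2° with length 13.7, so H = (-13.0, 4.19). ∠JHU = 75.6° gives HU at -93.4° from the x-axis; with |HU| = 21.5, U = (-14.3, -17.3). HU ⟂ UM, so UM runs at -3.40°; with |UM| = 20.6, M = (6.24, -18.5). UM ⟂ MC, so MC runs at 86.6°; with |MC| = 25.9, C = (7.78, 7.36). ∠MCE = 127.5° gives CE at 139° from the x-axis; with |CE| = 27.8, E = (-13.2, 25.6). ∠CER = 53.2° gives ER at -94.1° from the x-axis; with |ER| = 21.4, R = (-14.8, 4.22). Then |HR| = |R − H| = 1.72.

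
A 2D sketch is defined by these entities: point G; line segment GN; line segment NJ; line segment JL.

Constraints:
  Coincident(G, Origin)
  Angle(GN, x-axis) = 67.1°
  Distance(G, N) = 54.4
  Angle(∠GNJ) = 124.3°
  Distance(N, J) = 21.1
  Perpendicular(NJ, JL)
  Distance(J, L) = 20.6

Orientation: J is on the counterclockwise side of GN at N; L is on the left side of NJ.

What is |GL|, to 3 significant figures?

57.2

G is at the origin; GN runs at 67.1° with length 54.4, so N = 54.4·(cos 67.1°, sin 67.1°) = (21.2, 50.1). ∠GNJ = 124.3°, so NJ runs at 67.1° + (180° − 124.3°) = 123° from the x-axis; with |NJ| = 21.1, J = N + 21.1·(cos 123°, sin 123°) = (9.74, 67.8). NJ is perpendicular to JL; with |JL| = 20.6 on the left of NJ, L = J + 20.6·(-0.841, -0.542) = (-7.58, 56.7). Then |GL| = |L − G| = 57.2.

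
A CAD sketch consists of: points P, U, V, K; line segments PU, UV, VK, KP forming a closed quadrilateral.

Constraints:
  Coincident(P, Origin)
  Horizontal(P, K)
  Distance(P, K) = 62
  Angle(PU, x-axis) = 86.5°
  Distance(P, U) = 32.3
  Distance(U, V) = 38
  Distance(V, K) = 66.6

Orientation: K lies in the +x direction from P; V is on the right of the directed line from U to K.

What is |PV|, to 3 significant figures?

6.83

P is at the origin; PK is horizontal with |PK| = 62.0 and K in +x, so K = (62.0, 0). PU runs at 86.5° with |PU| = 32.3, so U = (1.97, 32.2). V is determined by |UV| = 38.0 and |VK| = 66.6 together: it lies at the intersection of circle(U, 38.0) and circle(K, 66.6). With |UK| = 68.1, the foot of the radical line on UK is 12.1 from U and the perpendicular offset is √(38.0² − 12.1²) = 36.0. Taking the right-of-UK solution: V = (-4.39, -5.22).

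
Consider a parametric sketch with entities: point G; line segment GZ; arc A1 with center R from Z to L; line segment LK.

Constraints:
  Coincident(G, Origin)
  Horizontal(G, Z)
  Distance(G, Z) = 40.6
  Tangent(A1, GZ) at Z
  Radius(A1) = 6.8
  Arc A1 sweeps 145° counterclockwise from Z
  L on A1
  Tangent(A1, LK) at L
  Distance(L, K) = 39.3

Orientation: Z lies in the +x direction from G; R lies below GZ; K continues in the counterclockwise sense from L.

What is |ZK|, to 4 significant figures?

44.94

G is at the origin; G and Z share the same y with |GZ| = 40.6 and Z on the +x side, so Z = (40.60, 0.000). A1 meets GZ tangentially, so RZ is at right angles to GZ, so R = Z + (0, -6.8) = (40.60, -6.800). On A1, Z sits at bearing 90° from R; a 145° counterclockwise sweep puts L at bearing 235°, so L = R + 6.8·(cos 235°, sin 235°) = (36.70, -12.37). Tangency of A1 to LK means the radius RL is perpendicular to LK, so LK runs along (−sin 235°, cos 235°); with |LK| = 39.3, K = (68.89, -34.91). Then |ZK| = |K − Z| = 44.94.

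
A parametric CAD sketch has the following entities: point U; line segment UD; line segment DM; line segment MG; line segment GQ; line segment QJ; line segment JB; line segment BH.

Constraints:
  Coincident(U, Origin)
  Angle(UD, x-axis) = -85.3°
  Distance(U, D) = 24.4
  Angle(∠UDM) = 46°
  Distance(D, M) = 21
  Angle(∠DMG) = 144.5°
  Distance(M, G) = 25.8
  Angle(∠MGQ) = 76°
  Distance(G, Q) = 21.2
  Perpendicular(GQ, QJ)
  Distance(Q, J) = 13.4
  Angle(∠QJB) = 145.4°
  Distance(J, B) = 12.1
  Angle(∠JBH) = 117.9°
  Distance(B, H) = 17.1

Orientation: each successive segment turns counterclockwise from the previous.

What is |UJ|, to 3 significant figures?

1.04

∠MGQ = 76.0° gives GQ at -172° from the x-axis; with |GQ| = 21.2, Q = (-2.52, 14.1). GQ is perpendicular to QJ, so QJ runs at -81.8°; with |QJ| = 13.4, J = (-0.605, 0.840). Then |UJ| = |J − U| = 1.04.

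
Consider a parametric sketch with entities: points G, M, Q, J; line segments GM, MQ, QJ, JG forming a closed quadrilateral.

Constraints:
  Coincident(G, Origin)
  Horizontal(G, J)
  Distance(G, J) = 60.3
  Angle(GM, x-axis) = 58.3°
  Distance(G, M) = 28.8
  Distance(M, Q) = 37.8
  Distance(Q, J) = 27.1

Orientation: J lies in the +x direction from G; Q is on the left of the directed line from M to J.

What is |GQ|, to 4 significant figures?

58.98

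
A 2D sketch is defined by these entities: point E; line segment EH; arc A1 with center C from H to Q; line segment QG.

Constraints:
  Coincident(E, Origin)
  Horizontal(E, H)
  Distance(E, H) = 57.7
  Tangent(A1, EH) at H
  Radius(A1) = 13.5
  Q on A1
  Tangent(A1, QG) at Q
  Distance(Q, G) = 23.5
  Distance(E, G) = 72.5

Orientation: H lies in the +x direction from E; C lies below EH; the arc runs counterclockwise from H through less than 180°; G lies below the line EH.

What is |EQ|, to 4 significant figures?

51.26

Checks: |CQ| = 13.50 ✓; ∠(CQ, QG) = 90.00° ✓; |QG| = 23.50 ✓; |EG| = 72.50 ✓.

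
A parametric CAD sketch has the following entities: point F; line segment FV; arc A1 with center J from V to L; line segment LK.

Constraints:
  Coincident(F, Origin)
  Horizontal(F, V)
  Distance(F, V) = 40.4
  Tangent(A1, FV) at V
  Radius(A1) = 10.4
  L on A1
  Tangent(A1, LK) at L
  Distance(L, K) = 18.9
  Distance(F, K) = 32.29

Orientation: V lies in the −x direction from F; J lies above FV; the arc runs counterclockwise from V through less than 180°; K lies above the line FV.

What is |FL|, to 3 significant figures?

31.6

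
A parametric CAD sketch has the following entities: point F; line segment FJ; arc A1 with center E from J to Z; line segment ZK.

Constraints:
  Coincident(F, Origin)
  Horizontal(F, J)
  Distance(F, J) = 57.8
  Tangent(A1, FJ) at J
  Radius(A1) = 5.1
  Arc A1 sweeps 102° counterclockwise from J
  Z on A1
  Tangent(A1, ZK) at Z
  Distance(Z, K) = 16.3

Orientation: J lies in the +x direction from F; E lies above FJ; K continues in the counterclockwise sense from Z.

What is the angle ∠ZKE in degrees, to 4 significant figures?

17.37°

F is at the origin; FJ is horizontal with |FJ| = 57.8 and J on the +x side, so J = (57.80, 0.000). Since A1 is tangent to FJ there, EJ ⟂ FJ, so E = J + (0, 5.1) = (57.80, 5.100). On A1, J sits at bearing -90° from E; a 102° counterclockwise sweep puts Z at bearing 12°, so Z = E + 5.1·(cos 12°, sin 12°) = (62.79, 6.160). The tangent condition forces EZ to be normal to ZK, so ZK runs along (−sin 12°, cos 12°); with |ZK| = 16.3, K = (59.40, 22.10). Then cos ∠ZKE = KZ·KE / (|KZ||KE|), giving 17.37°.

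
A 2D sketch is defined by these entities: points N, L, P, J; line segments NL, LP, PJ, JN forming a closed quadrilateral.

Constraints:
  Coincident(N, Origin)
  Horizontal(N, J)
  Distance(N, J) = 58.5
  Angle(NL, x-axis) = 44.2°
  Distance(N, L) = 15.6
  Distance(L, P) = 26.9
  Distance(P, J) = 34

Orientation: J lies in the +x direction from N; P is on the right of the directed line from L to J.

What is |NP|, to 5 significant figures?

28.738

N is at the origin; N and J share the same y with |NJ| = 58.5 and J in +x, so J = (58.5, 0). NL runs at 44.2° with |NL| = 15.6, so L = (11.184, 10.876). P is determined by |LP| = 26.9 and |PJ| = 34.0 together: it lies at the intersection of circle(L, 26.9) and circle(J, 34.0). With |LJ| = 48.550, the foot of the radical line on LJ is 19.822 from L and the perpendicular offset is √(26.9² − 19.822²) = 18.185. Taking the right-of-LJ solution: P = (26.428, -11.288).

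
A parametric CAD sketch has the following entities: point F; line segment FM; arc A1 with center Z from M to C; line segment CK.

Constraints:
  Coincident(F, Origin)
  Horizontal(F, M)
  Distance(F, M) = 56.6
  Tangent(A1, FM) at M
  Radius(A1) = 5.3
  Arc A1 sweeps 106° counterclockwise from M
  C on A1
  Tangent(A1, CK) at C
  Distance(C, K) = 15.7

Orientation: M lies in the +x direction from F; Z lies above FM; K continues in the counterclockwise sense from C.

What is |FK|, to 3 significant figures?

61.4

F is at the origin; F and M share the same y with |FM| = 56.6 and M on the +x side, so M = (56.6, 0.00). Tangency of A1 to FM means the radius ZM is perpendicular to FM, so Z = M + (0, 5.3) = (56.6, 5.30). On A1, M sits at bearing -90° from Z; a 106° counterclockwise sweep puts C at bearing 16°, so C = Z + 5.3·(cos 16°, sin 16°) = (61.7, 6.76). Since A1 is tangent to CK there, ZC ⟂ CK, so CK runs along (−sin 16°, cos 16°); with |CK| = 15.7, K = (57.4, 21.9). Then |FK| = |K − F| = 61.4.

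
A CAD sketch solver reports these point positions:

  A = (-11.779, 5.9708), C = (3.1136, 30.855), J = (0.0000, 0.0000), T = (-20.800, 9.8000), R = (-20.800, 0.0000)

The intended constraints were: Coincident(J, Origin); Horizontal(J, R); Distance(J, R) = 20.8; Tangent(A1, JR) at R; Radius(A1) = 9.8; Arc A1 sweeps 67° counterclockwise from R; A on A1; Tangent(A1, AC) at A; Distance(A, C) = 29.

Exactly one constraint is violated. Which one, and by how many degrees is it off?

Tangent(A1, AC) at A — off by 7.90°.

J = (0.00, 0.00) ✓; J.y = 0.00, R.y = 0.00 ✓; |JR| = 20.80 ✓; ∠(TR, RJ) = 90.00° ✓; |TR| = 9.800 ✓; bearing(T→A) − bearing(T→R) = 67.00° ✓; |TA| = 9.800 ✓; ∠(TA, AC) = 97.90° ✗; |AC| = 29.00 ✓.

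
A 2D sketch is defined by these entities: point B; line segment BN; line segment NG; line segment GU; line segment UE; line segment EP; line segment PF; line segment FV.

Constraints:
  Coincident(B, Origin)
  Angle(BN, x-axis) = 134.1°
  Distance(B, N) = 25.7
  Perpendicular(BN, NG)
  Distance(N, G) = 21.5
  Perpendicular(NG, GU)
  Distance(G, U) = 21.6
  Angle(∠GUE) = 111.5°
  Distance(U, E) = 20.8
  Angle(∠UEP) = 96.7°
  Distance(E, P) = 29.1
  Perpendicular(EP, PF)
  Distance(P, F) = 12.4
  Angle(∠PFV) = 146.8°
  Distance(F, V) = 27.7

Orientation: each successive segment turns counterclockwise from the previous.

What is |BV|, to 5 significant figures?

37.126

The perpendicularity gives PF at right angles to EP, so PF runs at -164.10°; with |PF| = 12.4, F = (-18.988, 20.565). ∠PFV = 146.8° gives FV at -130.90° from the x-axis; with |FV| = 27.7, V = (-37.124, -0.37203). Then |BV| = |V − B| = 37.126.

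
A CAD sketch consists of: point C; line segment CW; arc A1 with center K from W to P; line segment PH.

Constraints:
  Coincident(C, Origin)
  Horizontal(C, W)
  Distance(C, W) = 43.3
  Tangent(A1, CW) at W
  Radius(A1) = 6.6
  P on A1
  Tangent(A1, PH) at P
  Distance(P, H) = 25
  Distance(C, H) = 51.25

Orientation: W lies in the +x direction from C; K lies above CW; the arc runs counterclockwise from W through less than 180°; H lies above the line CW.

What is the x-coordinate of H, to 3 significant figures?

39.9

Checks: C.y = 0.00, W.y = 0.00 ✓; |KP| = 6.600 ✓; ∠(KP, PH) = 90.00° ✓; |PH| = 25.00 ✓; |CH| = 51.25 ✓.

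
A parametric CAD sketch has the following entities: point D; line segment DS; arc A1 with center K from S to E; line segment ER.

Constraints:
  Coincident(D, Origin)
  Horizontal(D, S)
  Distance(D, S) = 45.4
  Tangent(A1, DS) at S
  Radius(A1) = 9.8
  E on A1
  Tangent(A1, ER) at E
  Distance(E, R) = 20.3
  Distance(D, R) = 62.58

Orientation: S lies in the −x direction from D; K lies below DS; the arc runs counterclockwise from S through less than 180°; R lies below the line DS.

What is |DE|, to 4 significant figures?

56.10

Checks: |KS| = 9.800 ✓; |KE| = 9.800 ✓; ∠(KE, ER) = 90.00° ✓; |ER| = 20.30 ✓; |DR| = 62.58 ✓.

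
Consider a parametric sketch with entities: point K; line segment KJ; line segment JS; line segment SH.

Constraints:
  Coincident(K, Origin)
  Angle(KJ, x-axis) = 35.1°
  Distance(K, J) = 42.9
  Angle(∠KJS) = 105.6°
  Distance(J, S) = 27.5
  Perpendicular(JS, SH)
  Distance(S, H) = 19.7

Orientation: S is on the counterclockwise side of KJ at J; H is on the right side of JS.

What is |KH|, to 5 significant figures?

72.438

∠KJS = 105.6°, so JS runs at 35.1° + (180° − 105.6°) = 109.50° from the x-axis; with |JS| = 27.5, S = J + 27.5·(cos 109.50°, sin 109.50°) = (25.919, 50.590). JS is perpendicular to SH; with |SH| = 19.7 on the right of JS, H = S + 19.7·(0.94264, 0.33381) = (44.489, 57.166). Then |KH| = |H − K| = 72.438.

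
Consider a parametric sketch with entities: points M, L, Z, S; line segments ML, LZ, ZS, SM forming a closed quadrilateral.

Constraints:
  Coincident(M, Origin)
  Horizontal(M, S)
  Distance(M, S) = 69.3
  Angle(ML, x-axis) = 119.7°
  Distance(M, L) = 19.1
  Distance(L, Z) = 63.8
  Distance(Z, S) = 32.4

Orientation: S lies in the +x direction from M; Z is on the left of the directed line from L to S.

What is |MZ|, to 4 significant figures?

60.26

M is at the origin; MS is horizontal with |MS| = 69.3 and S in +x, so S = (69.3, 0). ML runs at 119.7° with |ML| = 19.1, so L = (-9.463, 16.59). Z is determined by |LZ| = 63.8 and |ZS| = 32.4 together: it lies at the intersection of circle(L, 63.8) and circle(S, 32.4). With |LS| = 80.49, the foot of the radical line on LS is 59.01 from L and the perpendicular offset is √(63.8² − 59.01²) = 24.25. Taking the left-of-LS solution: Z = (53.28, 28.16).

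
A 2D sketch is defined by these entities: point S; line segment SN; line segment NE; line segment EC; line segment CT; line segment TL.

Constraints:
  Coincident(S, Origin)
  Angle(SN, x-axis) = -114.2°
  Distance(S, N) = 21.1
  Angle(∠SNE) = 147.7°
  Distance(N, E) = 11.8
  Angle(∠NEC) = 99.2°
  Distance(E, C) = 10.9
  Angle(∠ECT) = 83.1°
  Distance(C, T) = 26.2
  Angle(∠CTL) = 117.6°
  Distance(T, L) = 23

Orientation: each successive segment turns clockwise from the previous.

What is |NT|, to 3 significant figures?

17.3

S is at the origin; SN runs at -114.2° with length 21.1, so N = (-8.65, -19.2). ∠SNE = 147.7° gives NE at -146° from the x-axis; with |NE| = 11.8, E = (-18.5, -25.8). ∠NEC = 99.2° gives EC at 133° from the x-axis; with |EC| = 10.9, C = (-25.9, -17.7). ∠ECT = 83.1° gives CT at 35.8° from the x-axis; with |CT| = 26.2, T = (-4.63, -2.42). Then |NT| = |T − N| = 17.3.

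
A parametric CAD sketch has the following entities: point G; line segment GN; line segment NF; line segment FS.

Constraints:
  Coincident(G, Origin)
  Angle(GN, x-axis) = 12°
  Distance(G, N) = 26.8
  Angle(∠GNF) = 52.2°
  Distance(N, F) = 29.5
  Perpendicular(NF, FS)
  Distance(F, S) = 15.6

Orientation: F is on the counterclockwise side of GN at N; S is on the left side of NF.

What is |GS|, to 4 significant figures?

14.21

∠GNF = 52.2°, so NF runs at 12.0° + (180° − 52.2°) = 139.8° from the x-axis; with |NF| = 29.5, F = N + 29.5·(cos 139.8°, sin 139.8°) = (3.682, 24.61). NF is perpendicular to FS; with |FS| = 15.6 on the left of NF, S = F + 15.6·(-0.6455, -0.7638) = (-6.387, 12.70). Then |GS| = |S − G| = 14.21.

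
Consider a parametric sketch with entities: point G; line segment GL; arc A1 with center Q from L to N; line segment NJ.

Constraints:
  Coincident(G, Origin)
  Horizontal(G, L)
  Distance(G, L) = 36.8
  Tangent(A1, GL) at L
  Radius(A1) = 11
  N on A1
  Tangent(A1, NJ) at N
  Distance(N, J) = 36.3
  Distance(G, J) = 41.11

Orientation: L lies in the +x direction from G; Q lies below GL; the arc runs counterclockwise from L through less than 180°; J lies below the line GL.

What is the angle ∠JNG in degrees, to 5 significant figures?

78.844°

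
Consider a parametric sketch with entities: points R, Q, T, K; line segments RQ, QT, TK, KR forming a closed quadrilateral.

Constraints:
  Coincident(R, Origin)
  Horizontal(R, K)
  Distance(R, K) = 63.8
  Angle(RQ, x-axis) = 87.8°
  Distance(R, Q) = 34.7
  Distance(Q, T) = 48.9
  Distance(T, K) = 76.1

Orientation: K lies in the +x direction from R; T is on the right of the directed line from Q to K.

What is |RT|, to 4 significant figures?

16.88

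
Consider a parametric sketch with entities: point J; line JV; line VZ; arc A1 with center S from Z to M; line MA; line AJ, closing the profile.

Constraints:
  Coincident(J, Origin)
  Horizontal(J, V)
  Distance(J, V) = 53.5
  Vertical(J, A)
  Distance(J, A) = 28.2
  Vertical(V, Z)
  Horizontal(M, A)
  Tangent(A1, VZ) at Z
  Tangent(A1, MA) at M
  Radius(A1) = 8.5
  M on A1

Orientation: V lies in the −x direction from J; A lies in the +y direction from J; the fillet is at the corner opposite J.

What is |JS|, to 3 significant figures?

49.1

J is at the origin; JV is horizontal with |JV| = 53.5 and V on the −x side, so V = (-53.5, 0.00). J and A share the same x with |JA| = 28.2 and A on the +y side, so A = (0.00, 28.2). The virtual corner opposite J is at (-53.5, 28.2). The tangent condition forces SZ to be normal to VZ and A1 meets MA tangentially, so SM is at right angles to MA, with radius 8.5, so the center S sits 8.5 in from both sides at S = (-45.0, 19.7). Then |JS| = |S − J| = 49.1.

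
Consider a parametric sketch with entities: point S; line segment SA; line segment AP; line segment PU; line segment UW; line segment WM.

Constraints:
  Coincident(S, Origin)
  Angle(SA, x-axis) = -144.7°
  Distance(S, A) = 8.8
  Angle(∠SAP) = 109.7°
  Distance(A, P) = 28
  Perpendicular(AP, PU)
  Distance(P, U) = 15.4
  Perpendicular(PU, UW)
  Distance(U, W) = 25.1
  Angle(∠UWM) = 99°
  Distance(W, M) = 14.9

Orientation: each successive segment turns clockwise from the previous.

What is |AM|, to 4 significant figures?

0.8894

PU ⟂ UW, so UW runs at -35.00°; with |UW| = 25.1, W = (-0.7245, 9.193). ∠UWM = 99.0° gives WM at -116.0° from the x-axis; with |WM| = 14.9, M = (-7.256, -4.199). Then |AM| = |M − A| = 0.8894.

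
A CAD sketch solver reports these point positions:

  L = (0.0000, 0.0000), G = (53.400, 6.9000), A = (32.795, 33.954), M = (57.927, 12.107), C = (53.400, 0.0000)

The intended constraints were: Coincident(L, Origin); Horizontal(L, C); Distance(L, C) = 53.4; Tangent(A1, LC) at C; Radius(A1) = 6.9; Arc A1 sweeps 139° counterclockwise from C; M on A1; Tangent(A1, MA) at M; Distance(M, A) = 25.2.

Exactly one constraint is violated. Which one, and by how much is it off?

Distance(M, A) = 25.2 — off by 8.10.

L = (0.00, 0.00) ✓; L.y = 0.00, C.y = 0.00 ✓; |LC| = 53.40 ✓; ∠(GC, CL) = 90.00° ✓; |GC| = 6.900 ✓; bearing(G→M) − bearing(G→C) = 139.0° ✓; |GM| = 6.900 ✓; ∠(GM, MA) = 90.00° ✓; |MA| = 33.30 ✗.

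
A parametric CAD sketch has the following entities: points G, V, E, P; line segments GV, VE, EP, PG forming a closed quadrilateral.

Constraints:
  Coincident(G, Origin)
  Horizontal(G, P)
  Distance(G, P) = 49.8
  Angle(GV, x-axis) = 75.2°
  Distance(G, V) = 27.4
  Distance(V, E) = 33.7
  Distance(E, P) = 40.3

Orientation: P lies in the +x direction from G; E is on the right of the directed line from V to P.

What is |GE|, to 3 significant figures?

12.3

Checks: |VE| = 33.70 ✓; |EP| = 40.30 ✓.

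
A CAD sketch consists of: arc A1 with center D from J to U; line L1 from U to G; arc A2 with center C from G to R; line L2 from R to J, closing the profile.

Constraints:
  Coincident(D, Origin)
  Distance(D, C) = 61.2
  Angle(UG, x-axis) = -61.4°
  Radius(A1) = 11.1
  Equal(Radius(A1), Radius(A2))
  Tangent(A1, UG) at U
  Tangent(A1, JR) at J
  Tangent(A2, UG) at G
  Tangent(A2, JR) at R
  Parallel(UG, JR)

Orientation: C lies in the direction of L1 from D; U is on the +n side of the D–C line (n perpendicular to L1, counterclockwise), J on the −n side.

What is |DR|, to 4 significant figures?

62.20

Tangency of A1 to both parallel lines with radius 11.1 puts U and J at D ± 11.1·n: U = (9.746, 5.313), J = (-9.746, -5.313). Equal radii place G and R the same way about C: G = C + 11.1·n = (39.04, -48.42), R = C − 11.1·n = (19.55, -59.05). Then |DR| = |R − D| = 62.20.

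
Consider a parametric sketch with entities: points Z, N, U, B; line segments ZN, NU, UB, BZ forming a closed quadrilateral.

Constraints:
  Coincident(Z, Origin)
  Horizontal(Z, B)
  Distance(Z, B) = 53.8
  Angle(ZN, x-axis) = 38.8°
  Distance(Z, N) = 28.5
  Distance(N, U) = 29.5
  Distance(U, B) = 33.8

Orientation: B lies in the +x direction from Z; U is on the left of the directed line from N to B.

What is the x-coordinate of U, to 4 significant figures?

47.41

Z is at the origin; Z and B share the same y with |ZB| = 53.8 and B in +x, so B = (53.8, 0). ZN runs at 38.8° with |ZN| = 28.5, so N = (22.21, 17.86). U is determined by |NU| = 29.5 and |UB| = 33.8 together: it lies at the intersection of circle(N, 29.5) and circle(B, 33.8). With |NB| = 36.29, the foot of the radical line on NB is 14.39 from N and the perpendicular offset is √(29.5² − 14.39²) = 25.75. Taking the left-of-NB solution: U = (47.41, 33.19).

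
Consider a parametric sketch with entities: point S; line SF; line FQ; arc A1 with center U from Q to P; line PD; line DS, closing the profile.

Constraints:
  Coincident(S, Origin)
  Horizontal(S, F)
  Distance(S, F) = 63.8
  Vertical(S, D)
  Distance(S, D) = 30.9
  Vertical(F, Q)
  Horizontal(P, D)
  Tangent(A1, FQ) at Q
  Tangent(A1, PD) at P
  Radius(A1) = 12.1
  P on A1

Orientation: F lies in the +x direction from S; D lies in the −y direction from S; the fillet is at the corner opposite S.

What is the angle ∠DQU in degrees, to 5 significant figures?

10.739°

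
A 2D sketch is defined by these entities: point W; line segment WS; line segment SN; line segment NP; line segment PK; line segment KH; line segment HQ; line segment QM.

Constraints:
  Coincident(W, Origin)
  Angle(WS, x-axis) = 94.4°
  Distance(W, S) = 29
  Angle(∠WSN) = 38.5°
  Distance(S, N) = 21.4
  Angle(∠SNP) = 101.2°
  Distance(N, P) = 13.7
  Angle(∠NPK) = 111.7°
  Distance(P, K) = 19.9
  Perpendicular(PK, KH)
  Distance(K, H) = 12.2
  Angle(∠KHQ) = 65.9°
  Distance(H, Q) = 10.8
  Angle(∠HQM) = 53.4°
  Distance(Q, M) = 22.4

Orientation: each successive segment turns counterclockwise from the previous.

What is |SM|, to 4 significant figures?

32.18

∠KHQ = 65.9° gives HQ at -132.9° from the x-axis; with |HQ| = 10.8, Q = (1.613, 12.55). ∠HQM = 53.4° gives QM at -6.300° from the x-axis; with |QM| = 22.4, M = (23.88, 10.09). Then |SM| = |M − S| = 32.18.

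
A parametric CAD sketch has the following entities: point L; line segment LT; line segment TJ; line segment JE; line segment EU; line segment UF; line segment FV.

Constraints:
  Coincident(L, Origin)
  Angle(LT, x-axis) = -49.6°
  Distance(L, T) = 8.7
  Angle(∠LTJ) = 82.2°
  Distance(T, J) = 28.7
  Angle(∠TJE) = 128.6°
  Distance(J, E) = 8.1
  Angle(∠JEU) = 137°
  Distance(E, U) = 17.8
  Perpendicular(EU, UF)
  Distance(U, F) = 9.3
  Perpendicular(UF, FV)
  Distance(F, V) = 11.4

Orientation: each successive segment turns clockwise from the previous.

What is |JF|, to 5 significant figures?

24.023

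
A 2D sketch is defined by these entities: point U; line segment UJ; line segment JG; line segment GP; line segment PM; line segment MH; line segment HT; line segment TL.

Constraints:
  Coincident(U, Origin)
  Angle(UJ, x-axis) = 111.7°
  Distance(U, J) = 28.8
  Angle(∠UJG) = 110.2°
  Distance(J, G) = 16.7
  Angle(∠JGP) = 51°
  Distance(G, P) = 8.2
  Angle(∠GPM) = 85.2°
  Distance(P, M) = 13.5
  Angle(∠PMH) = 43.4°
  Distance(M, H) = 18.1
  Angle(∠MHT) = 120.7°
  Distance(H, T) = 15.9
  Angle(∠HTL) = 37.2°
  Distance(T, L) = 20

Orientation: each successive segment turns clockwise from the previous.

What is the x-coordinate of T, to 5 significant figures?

17.399

∠PMH = 43.4° gives MH at 41.500° from the x-axis; with |MH| = 18.1, H = (2.2597, 42.163). ∠MHT = 120.7° gives HT at -17.800° from the x-axis; with |HT| = 15.9, T = (17.399, 37.303). So T.x = 17.399.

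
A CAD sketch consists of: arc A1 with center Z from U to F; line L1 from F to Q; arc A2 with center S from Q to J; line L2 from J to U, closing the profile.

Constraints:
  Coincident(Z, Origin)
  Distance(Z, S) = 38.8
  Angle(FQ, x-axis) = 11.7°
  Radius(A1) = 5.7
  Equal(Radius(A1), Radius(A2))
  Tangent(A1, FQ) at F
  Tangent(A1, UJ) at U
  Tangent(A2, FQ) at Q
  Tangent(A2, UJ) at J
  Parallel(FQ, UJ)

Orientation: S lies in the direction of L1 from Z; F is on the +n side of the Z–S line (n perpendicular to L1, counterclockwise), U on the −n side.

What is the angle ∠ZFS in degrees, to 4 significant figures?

81.64°

The slot axis is L1's direction at 11.7°, so u = (cos 11.7°, sin 11.7°) = (0.9792, 0.2028) and n = (−sin 11.7°, cos 11.7°) = (-0.2028, 0.9792). Z is at the origin and S lies 38.8 along u from Z, so S = 38.8·u = (37.99, 7.868). Tangency of A1 to both parallel lines with radius 5.7 puts F and U at Z ± 5.7·n: F = (-1.156, 5.582), U = (1.156, -5.582). Then cos ∠ZFS = FZ·FS / (|FZ||FS|), giving 81.64°.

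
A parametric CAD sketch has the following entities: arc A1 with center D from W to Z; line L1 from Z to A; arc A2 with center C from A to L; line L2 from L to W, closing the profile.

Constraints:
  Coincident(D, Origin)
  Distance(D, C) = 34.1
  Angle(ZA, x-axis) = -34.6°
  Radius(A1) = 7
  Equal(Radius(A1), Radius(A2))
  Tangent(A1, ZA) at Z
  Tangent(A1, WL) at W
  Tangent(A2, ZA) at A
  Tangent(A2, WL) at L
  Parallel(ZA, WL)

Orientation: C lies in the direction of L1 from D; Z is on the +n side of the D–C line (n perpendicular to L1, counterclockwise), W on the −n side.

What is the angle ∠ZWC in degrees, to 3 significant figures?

78.4°

The slot axis is L1's direction at -34.6°, so u = (cos -34.6°, sin -34.6°) = (0.823, -0.568) and n = (−sin -34.6°, cos -34.6°) = (0.568, 0.823). D is at the origin and C lies 34.1 along u from D, so C = 34.1·u = (28.1, -19.4). Tangency of A1 to both parallel lines with radius 7.0 puts Z and W at D ± 7.0·n: Z = (3.97, 5.76), W = (-3.97, -5.76). Then cos ∠ZWC = WZ·WC / (|WZ||WC|), giving 78.4°.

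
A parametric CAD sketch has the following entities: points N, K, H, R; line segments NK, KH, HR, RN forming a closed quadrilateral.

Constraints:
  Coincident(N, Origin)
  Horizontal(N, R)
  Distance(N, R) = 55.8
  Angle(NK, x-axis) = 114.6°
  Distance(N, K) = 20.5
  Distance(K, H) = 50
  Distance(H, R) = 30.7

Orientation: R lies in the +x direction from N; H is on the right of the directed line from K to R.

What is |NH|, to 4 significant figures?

32.30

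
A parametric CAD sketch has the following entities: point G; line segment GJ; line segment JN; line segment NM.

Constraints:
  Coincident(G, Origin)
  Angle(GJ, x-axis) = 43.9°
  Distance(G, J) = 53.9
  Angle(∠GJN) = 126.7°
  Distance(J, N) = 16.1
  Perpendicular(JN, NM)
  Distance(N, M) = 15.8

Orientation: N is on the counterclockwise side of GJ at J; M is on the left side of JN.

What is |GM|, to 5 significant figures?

55.549

G is at the origin; GJ runs at 43.9° with length 53.9, so J = 53.9·(cos 43.9°, sin 43.9°) = (38.838, 37.374). ∠GJN = 126.7°, so JN runs at 43.9° + (180° − 126.7°) = 97.200° from the x-axis; with |JN| = 16.1, N = J + 16.1·(cos 97.200°, sin 97.200°) = (36.820, 53.347). JN is perpendicular to NM; with |NM| = 15.8 on the left of JN, M = N + 15.8·(-0.99211, -0.12533) = (21.144, 51.367). Then |GM| = |M − G| = 55.549.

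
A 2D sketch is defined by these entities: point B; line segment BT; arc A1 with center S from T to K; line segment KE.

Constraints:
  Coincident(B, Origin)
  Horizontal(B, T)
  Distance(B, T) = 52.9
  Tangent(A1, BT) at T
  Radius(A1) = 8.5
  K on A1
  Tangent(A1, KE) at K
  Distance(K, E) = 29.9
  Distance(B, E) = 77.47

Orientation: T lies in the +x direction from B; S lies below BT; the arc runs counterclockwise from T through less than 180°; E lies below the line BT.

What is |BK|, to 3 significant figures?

49.4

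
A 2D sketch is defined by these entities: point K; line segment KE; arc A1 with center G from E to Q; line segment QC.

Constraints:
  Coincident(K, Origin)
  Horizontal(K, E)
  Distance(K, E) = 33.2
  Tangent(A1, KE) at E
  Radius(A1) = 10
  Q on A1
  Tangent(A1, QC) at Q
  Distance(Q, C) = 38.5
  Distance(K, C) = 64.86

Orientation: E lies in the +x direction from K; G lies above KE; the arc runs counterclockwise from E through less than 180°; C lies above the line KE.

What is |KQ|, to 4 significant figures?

44.35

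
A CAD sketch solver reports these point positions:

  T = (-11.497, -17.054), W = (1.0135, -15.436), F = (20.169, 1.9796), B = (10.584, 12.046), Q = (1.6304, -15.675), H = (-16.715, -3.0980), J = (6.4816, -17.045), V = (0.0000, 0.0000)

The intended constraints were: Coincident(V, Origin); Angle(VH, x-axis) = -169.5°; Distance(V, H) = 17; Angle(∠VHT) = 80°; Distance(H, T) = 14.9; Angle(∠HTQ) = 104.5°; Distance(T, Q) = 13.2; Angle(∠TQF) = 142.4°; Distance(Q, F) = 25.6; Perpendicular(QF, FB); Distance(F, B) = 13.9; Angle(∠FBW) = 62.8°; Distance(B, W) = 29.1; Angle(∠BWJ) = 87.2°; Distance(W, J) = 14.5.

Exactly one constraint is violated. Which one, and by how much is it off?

Distance(W, J) = 14.5 — off by 8.80.

V = (0.00, 0.00) ✓; VH at -169.5° ✓; |VH| = 17.00 ✓; ∠VHT = 80.00° ✓; |HT| = 14.90 ✓; ∠HTQ = 104.5° ✓; |TQ| = 13.20 ✓; ∠TQF = 142.4° ✓; |QF| = 25.60 ✓; ∠(QF, FB) = 90.00° ✓; |FB| = 13.90 ✓; ∠FBW = 62.80° ✓; |BW| = 29.10 ✓; ∠BWJ = 87.20° ✓; |WJ| = 5.700 ✗.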